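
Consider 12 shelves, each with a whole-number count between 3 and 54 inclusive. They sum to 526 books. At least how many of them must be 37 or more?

If only k of them are at least 37, the other 12 − k are at most 36, so the total is at most k·54 + (12 − k)·36.
This must reach 526, so k·54 + (12 − k)·36 ≥ 526, giving k ≥ 6.
Exactly 6 works: 6 values at 54 and 6 at 36 total 540; lower one of the high values by 14 (still ≥ 37) to hit 526.

6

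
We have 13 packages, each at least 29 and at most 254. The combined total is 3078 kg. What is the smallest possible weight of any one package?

30

To make one package as small as possible, make the other 12 as large as possible.
The other 12 contribute at most 12 × 254 = 3048, leaving at least 3078 − 3048 = 30.
Since 30 ≥ 29, this is achievable: one at 30 and 12 at 254.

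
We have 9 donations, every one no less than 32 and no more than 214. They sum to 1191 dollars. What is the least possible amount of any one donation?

Minimizing one value means maximizing the remaining 8.
The other 8 can take up 8 × 214 = 1712 ≥ 1191 − 32, so one donation can sit at its floor of 32.
Achievable: one at 32 and the other 8 totalling 1159, which fits since 8 × 32 ≤ 1159 ≤ 8 × 214.

32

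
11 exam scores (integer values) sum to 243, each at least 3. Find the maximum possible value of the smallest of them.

22

If every one of the 11 were at least 23, the total would be at least 11 × 23 = 253 > 243.
Achievable: 10 of them at 22 and 1 at 23 total 243.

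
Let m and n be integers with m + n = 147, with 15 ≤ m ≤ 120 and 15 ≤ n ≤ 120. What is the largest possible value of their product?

For a fixed sum, the product mn is largest when m and n are as close as possible.
Taking m = 73 and n = 74 (both in [15, 120]) gives mn = 5402.

5402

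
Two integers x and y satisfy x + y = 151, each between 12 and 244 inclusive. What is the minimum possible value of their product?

Since x + y is fixed, pushing one of them to its bound minimizes the product.
At the endpoint x = 12, y = 151 − 12 = 139, so xy = 12 × 139 = 1668.

1668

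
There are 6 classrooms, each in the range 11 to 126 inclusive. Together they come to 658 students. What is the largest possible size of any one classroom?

126

To make one classroom as large as possible, make the other 5 as small as possible.
The other 5 contribute at least 5 × 11 = 55, leaving at most 658 − 55 = 603.
But each classroom is capped at 126, so the maximum is 126.
Achievable: one at 126 and the other 5 totalling 532, which fits since 5 × 11 ≤ 532 ≤ 5 × 126.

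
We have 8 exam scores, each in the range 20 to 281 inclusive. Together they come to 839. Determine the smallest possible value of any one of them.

20

To make one score as small as possible, make the other 7 as large as possible.
The other 7 can take up 7 × 281 = 1967 ≥ 839 − 20, so one score can sit at its floor of 20.
Achievable: one at 20 and the other 7 totalling 819, which fits since 7 × 20 ≤ 819 ≤ 7 × 281.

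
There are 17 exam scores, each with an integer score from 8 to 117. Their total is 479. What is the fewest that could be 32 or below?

Each value above 32 is at least 33, contributing at least 33 − 8 = 25 above the floor 8.
The sum exceeds the floor total 136 by 343, so at most ⌊343/25⌋ = 13 exceed 32, and at least 4 are ≤ 32.
Exactly 4 works: 4 values at 8 and 13 at 33 total 461; raise one of the low values by 18 (still ≤ 32) to hit 479.

4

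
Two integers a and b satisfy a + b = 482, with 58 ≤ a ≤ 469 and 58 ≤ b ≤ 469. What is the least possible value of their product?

24592

Since a + b is fixed, pushing one of them to its bound minimizes the product.
At the endpoint a = 58, b = 482 − 58 = 424, so ab = 58 × 424 = 24592.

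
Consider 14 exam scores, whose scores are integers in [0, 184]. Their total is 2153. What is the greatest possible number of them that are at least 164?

13

Suppose k of them are at least 164. Those contribute at least 164 each and the other 14 − k at least 0 each.
So the total is at least 164k + 0(14 − k) = 0 + 164k. This must be ≤ 2153, giving k ≤ 13.
k = 13 is achieved by 13 values at 164 and 1 at 0, total 2132; add 21 to one value (staying below 164) to reach 2153.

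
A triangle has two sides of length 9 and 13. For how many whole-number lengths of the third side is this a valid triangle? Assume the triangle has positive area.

The triangle inequality gives |9 − 13| < c < 9 + 13, i.e. 4 < c < 22.
So c can be any integer from 5 to 21: 17 values.

17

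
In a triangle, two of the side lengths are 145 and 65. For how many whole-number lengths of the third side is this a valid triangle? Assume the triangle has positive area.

The triangle inequality gives |145 − 65| < c < 145 + 65, i.e. 80 < c < 210.
So c can be any integer from 81 to 209: 129 values.

129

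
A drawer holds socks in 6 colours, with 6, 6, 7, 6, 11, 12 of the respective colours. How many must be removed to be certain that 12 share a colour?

48

In the worst case you take as many as possible of each colour without reaching 12: 6 + 6 + 7 + 6 + 11 + 11 = 47.
The next one must give 12 of some colour, so 47 + 1 = 48.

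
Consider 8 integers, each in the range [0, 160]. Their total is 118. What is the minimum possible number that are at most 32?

5

Let j be the number exceeding 32. Then the total is ≥ 33·j + 0·(8 − j) = 0 + 33j.
So 33j ≤ 118 and j ≤ 3; hence at least 8 − 3 = 5 are ≤ 32.
Exactly 5 works: 5 values at 0 and 3 at 33 total 99; raise one of the low values by 19 (still ≤ 32) to hit 118.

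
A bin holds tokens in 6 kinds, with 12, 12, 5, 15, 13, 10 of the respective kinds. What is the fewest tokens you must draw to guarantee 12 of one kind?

60

In the worst case you take as many as possible of each kind without reaching 12: 11 + 11 + 5 + 11 + 11 + 10 = 59.
The next one must give 12 of some kind, so 59 + 1 = 60.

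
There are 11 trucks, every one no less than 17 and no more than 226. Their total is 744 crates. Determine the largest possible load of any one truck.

To make one truck as large as possible, make the other 10 as small as possible.
The other 10 contribute at least 10 × 17 = 170, leaving at most 744 − 170 = 574.
But each truck is capped at 226, so the maximum is 226.
Achievable: one at 226 and the other 10 totalling 518, which fits since 10 × 17 ≤ 518 ≤ 10 × 226.

226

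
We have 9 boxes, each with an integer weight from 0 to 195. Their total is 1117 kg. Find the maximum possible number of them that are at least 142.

7

Suppose k of them are at least 142. Those contribute at least 142 each and the other 9 − k at least 0 each.
So the total is at least 142k + 0(9 − k) = 0 + 142k. This must be ≤ 1117, giving k ≤ 7.
k = 7 is achieved by 7 values at 142 and 2 at 0, total 994; add 123 to one value (staying below 142) to reach 1117.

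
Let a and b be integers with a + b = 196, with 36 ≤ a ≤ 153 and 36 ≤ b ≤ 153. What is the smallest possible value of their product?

For a fixed sum, ab is smallest when a and b are as far apart as possible.
The extreme feasible split is a = 43, b = 153, giving ab = 6579.

6579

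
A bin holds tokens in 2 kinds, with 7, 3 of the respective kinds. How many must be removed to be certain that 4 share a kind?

In the worst case you take as many as possible of each kind without reaching 4: 3 + 3 = 6.
The next one must give 4 of some kind, so 6 + 1 = 7.

7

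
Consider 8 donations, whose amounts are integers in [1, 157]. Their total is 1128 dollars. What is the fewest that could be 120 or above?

If only k of them are at least 120, the other 8 − k are at most 119, so the total is at most k·157 + (8 − k)·119.
This must reach 1128, so k·157 + (8 − k)·119 ≥ 1128, giving k ≥ 5.
Exactly 5 works: 5 values at 157 and 3 at 119 total 1142; lower one of the high values by 14 (still ≥ 120) to hit 1128.

5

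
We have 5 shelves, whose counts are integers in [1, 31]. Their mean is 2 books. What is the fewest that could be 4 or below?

The total is 5 × 2 = 10.
If only k of them are at most 4, the other 5 − k are at least 5, so the total is at least (5 − k)·5 + k·1.
This is ≤ 10, so (5 − k)·5 + 1k ≤ 10, which gives k ≥ 4.
Exactly 4 works: 4 values at 1 and 1 at 5 total 9; raise one of the low values by 1 (still ≤ 4) to hit 10.

4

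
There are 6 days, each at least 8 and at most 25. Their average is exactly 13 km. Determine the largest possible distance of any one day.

25

To make one day as large as possible, make the other 5 as small as possible.
The total is 6 × 13 = 78.
The other 5 contribute at least 5 × 8 = 40, leaving at most 78 − 40 = 38.
But each day is capped at 25, so the maximum is 25.
Achievable: one at 25 and the other 5 totalling 53, which fits since 5 × 8 ≤ 53 ≤ 5 × 25.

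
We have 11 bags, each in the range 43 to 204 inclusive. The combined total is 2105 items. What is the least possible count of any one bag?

To make one bag as small as possible, make the other 10 as large as possible.
The other 10 contribute at most 10 × 204 = 2040, leaving at least 2105 − 2040 = 65.
Since 65 ≥ 43, this is achievable: one at 65 and 10 at 204.

65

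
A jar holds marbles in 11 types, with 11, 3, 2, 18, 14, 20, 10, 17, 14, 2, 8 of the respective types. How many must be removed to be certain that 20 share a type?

119

In the worst case you take as many as possible of each type without reaching 20: 11 + 3 + 2 + 18 + 14 + 19 + 10 + 17 + 14 + 2 + 8 = 118.
The next one must give 20 of some type, so 118 + 1 = 119.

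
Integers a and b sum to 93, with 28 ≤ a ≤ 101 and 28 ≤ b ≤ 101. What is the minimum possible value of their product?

Since a + b is fixed, pushing one of them to its bound minimizes the product.
At the endpoint a = 28, b = 93 − 28 = 65, so ab = 28 × 65 = 1820.

1820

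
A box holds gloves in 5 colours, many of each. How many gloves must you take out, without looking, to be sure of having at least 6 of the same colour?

26

You could draw 5 of every colour without reaching 6 of any — 25 in all.
One more forces 6 of some colour, so 25 + 1 = 26.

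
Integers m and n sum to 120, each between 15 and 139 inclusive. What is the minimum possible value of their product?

mn = m(120 − m) is concave in m, so over [15, 105] it is minimized at an endpoint.
At the endpoint m = 15, n = 120 − 15 = 105, so mn = 15 × 105 = 1575.

1575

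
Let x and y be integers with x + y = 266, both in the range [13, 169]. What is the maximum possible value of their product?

17689

With x + y fixed, xy peaks when the two are closest together.
Taking x = 133 and y = 133 (both in [13, 169]) gives xy = 17689.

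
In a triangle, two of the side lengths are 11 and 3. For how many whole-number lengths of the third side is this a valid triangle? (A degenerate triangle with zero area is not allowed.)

The triangle inequality gives |11 − 3| < c < 11 + 3, i.e. 8 < c < 14.
So c can be any integer from 9 to 13: 5 values.

5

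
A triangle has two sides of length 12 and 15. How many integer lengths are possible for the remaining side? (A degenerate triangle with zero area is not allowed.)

23

The triangle inequality gives |12 − 15| < c < 12 + 15, i.e. 3 < c < 27.
So c can be any integer from 4 to 26: 23 values.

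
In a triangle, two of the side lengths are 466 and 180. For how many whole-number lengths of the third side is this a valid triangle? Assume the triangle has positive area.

359

The triangle inequality gives |466 − 180| < c < 466 + 180, i.e. 286 < c < 646.
So c can be any integer from 287 to 645: 359 values.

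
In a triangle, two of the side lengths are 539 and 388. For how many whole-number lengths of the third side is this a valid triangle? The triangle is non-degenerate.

775

The triangle inequality gives |539 − 388| < c < 539 + 388, i.e. 151 < c < 927.
So c can be any integer from 152 to 926: 775 values.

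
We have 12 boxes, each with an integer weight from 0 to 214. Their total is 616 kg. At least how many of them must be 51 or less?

1

Each value above 51 is at least 52, contributing at least 52 − 0 = 52 above the floor 0.
The sum exceeds the floor total 0 by 616, so at most ⌊616/52⌋ = 11 exceed 51, and at least 1 are ≤ 51.
Exactly 1 works: 1 value at 0 and 11 at 52 total 572; raise one of the low values by 44 (still ≤ 51) to hit 616.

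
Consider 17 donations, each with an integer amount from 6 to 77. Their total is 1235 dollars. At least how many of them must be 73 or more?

Suppose at most 17 − j of them reach 73; then j values are ≤ 72 and the rest ≤ 77.
The total is then ≤ 72·j + 77·(17 − j) = 1309 − 5j. For this to be ≥ 1235 we need j ≤ 14, so at least 17 − 14 = 3 must reach 73.
Exactly 3 works: 3 values at 77 and 14 at 72 total 1239; lower one of the high values by 4 (still ≥ 73) to hit 1235.

3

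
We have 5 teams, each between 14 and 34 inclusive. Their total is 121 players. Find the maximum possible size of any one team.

34

To make one team as large as possible, make the other 4 as small as possible.
The other 4 contribute at least 4 × 14 = 56, leaving at most 121 − 56 = 65.
But each team is capped at 34, so the maximum is 34.
Achievable: one at 34 and the other 4 totalling 87, which fits since 4 × 14 ≤ 87 ≤ 4 × 34.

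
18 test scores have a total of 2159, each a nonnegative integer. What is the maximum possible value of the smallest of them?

119

The average is 2159/18 < 120, so some value is ≤ 119.
Achievable: 1 of them at 119 and 17 at 120 total 2159.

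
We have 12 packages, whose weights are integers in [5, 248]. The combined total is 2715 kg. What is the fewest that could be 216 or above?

5

Each value short of 216 is at most 215, costing at least 248 − 215 = 33 against the maximum total of 2976.
We can afford to lose at most 2976 − 2715 = 261, so at most ⌊261/33⌋ = 7 fall short, and at least 5 are ≥ 216.
Exactly 5 works: 5 values at 248 and 7 at 215 total 2745; lower one of the high values by 30 (still ≥ 216) to hit 2715.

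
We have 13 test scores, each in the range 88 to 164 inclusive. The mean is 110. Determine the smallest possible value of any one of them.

88

Minimizing one value means maximizing the remaining 12.
The total is 13 × 110 = 1430.
The other 12 can take up 12 × 164 = 1968 ≥ 1430 − 88, so one score can sit at its floor of 88.
Achievable: one at 88 and the other 12 totalling 1342, which fits since 12 × 88 ≤ 1342 ≤ 12 × 164.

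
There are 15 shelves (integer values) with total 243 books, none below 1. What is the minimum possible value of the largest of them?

17

If every one of the 15 were at most 16, the total would be at most 15 × 16 = 240 < 243.
Achievable: 3 of them at 17 and 12 at 16 total 243.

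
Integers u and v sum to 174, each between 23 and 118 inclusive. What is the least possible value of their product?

6608

For a fixed sum, uv is smallest when u and v are as far apart as possible.
At the endpoint u = 56, v = 174 − 56 = 118, so uv = 56 × 118 = 6608.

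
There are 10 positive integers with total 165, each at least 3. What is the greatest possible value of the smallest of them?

The average is 165/10 < 17, so some value is ≤ 16.
Achievable: 5 of them at 16 and 5 at 17 total 165.

16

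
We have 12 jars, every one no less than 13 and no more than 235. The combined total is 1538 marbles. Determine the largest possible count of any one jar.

To make one jar as large as possible, make the other 11 as small as possible.
The other 11 contribute at least 11 × 13 = 143, leaving at most 1538 − 143 = 1395.
But each jar is capped at 235, so the maximum is 235.
Achievable: one at 235 and the other 11 totalling 1303, which fits since 11 × 13 ≤ 1303 ≤ 11 × 235.

235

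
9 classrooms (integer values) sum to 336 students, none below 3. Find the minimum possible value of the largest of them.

38

Some value must be at least ⌈336/9⌉ = 38, since 9 × 37 = 333 < 336.
Achievable: 3 of them at 38 and 6 at 37 total 336.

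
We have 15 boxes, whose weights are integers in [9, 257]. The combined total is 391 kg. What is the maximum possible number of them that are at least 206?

With k values at 206 or above and the rest at least 9, the sum is at least 135 + 197k.
Since the sum is 391, we need 197k ≤ 256, i.e. k ≤ 1.
k = 1 is achieved by 1 value at 206 and 14 at 9, total 332; add 59 to one value (staying below 206) to reach 391.

1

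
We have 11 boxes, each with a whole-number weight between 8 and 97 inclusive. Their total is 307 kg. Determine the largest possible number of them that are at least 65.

3

If k of the values are ≥ 65, the total is ≥ 65k + 8(11 − k).
Setting 65k + 8(11 − k) ≤ 307 gives 57k ≤ 219, so k ≤ 3.
k = 3 is achieved by 3 values at 65 and 8 at 8, total 259; add 48 to one value (staying below 65) to reach 307.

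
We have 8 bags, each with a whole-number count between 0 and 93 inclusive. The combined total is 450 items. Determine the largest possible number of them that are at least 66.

Suppose k of them are at least 66. Those contribute at least 66 each and the other 8 − k at least 0 each.
So the total is at least 66k + 0(8 − k) = 0 + 66k. This must be ≤ 450, giving k ≤ 6.
k = 6 is achieved by 6 values at 66 and 2 at 0, total 396; add 54 to one value (staying below 66) to reach 450.

6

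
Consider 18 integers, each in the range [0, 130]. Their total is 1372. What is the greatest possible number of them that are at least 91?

If k of the values are ≥ 91, the total is ≥ 91k + 0(18 − k).
Setting 91k + 0(18 − k) ≤ 1372 gives 91k ≤ 1372, so k ≤ 15.
k = 15 is achieved by 15 values at 91 and 3 at 0, total 1365; add 7 to one value (staying below 91) to reach 1372.

15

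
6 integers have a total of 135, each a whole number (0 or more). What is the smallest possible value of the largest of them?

23

Some value must be at least ⌈135/6⌉ = 23, since 6 × 22 = 132 < 135.
Taking 3 copies of 22 and 3 copies of 23 gives exactly 135, so 23 is attained.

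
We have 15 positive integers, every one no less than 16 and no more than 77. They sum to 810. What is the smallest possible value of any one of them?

16

To make one integer as small as possible, make the other 14 as large as possible.
The other 14 can take up 14 × 77 = 1078 ≥ 810 − 16, so one integer can sit at its floor of 16.
Achievable: one at 16 and the other 14 totalling 794, which fits since 14 × 16 ≤ 794 ≤ 14 × 77.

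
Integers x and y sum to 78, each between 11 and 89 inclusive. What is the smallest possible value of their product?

For a fixed sum, xy is smallest when x and y are as far apart as possible.
At the endpoint x = 11, y = 78 − 11 = 67, so xy = 11 × 67 = 737.

737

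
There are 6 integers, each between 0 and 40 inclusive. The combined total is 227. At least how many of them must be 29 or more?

5

If only k of them are at least 29, the other 6 − k are at most 28, so the total is at most k·40 + (6 − k)·28.
This must reach 227, so k·40 + (6 − k)·28 ≥ 227, giving k ≥ 5.
Exactly 5 works: 5 values at 40 and 1 at 28 total 228; lower one of the high values by 1 (still ≥ 29) to hit 227.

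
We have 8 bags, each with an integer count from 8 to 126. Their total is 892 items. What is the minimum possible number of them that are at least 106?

If only k of them are at least 106, the other 8 − k are at most 105, so the total is at most k·126 + (8 − k)·105.
This must reach 892, so k·126 + (8 − k)·105 ≥ 892, giving k ≥ 3.
Exactly 3 works: 3 values at 126 and 5 at 105 total 903; lower one of the high values by 11 (still ≥ 106) to hit 892.

3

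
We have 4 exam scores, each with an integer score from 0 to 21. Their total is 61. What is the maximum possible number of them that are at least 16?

If k of the values are ≥ 16, the total is ≥ 16k + 0(4 − k).
Setting 16k + 0(4 − k) ≤ 61 gives 16k ≤ 61, so k ≤ 3.
k = 3 is achieved by 3 values at 16 and 1 at 0, total 48; add 13 to one value (staying below 16) to reach 61.

3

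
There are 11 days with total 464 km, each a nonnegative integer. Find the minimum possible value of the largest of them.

43

The average is 464/11 > 42, so not all 11 can be 42 or less; the largest is ≥ 43.
Equality holds with 2 values of 43 and 9 values of 42.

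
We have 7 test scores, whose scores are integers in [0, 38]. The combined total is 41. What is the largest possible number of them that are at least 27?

If k of the values are ≥ 27, the total is ≥ 27k + 0(7 − k).
Setting 27k + 0(7 − k) ≤ 41 gives 27k ≤ 41, so k ≤ 1.
k = 1 is achieved by 1 value at 27 and 6 at 0, total 27; add 14 to one value (staying below 27) to reach 41.

1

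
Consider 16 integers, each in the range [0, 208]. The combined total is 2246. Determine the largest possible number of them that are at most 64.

7

Each value at 64 or below falls at least 208 − 64 = 144 short of the ceiling 208.
The ceiling total is 16 × 208 = 3328, and we need 2246, so at most ⌊(3328 − 2246)/144⌋ = 7 can be that low.
k = 7 is achieved by 7 values at 64 and 9 at 208, total 2320; lower one of the 208's by 74 (still > 64) to reach 2246.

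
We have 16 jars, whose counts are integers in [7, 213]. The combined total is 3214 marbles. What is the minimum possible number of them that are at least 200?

If only k of them are at least 200, the other 16 − k are at most 199, so the total is at most k·213 + (16 − k)·199.
This must reach 3214, so k·213 + (16 − k)·199 ≥ 3214, giving k ≥ 3.
Exactly 3 works: 3 values at 213 and 13 at 199 total 3226; lower one of the high values by 12 (still ≥ 200) to hit 3214.

3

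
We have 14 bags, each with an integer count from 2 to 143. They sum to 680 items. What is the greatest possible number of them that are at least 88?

With k values at 88 or above and the rest at least 2, the sum is at least 28 + 86k.
Since the sum is 680, we need 86k ≤ 652, i.e. k ≤ 7.
k = 7 is achieved by 7 values at 88 and 7 at 2, total 630; add 50 to one value (staying below 88) to reach 680.

7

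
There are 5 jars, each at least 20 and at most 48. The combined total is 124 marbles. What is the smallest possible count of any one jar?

To make one jar as small as possible, make the other 4 as large as possible.
The other 4 can take up 4 × 48 = 192 ≥ 124 − 20, so one jar can sit at its floor of 20.
Achievable: one at 20 and the other 4 totalling 104, which fits since 4 × 20 ≤ 104 ≤ 4 × 48.

20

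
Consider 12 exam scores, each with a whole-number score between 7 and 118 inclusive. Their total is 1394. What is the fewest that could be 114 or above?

Suppose at most 12 − j of them reach 114; then j values are ≤ 113 and the rest ≤ 118.
The total is then ≤ 113·j + 118·(12 − j) = 1416 − 5j. For this to be ≥ 1394 we need j ≤ 4, so at least 12 − 4 = 8 must reach 114.
Exactly 8 works: 8 values at 118 and 4 at 113 total 1396; lower one of the high values by 2 (still ≥ 114) to hit 1394.

8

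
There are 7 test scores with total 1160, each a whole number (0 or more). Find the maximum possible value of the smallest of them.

If every one of the 7 were at least 166, the total would be at least 7 × 166 = 1162 > 1160.
Taking 2 copies of 165 and 5 copies of 166 gives exactly 1160, so 165 is attained.

165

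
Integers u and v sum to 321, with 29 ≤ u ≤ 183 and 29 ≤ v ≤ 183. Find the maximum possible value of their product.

With u + v fixed, uv peaks when the two are closest together.
Taking u = 160 and v = 161 (both in [29, 183]) gives uv = 25760.

25760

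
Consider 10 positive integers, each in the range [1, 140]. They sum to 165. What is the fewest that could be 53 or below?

Let j be the number exceeding 53. Then the total is ≥ 54·j + 1·(10 − j) = 10 + 53j.
So 53j ≤ 155 and j ≤ 2; hence at least 10 − 2 = 8 are ≤ 53.
Exactly 8 works: 8 values at 1 and 2 at 54 total 116; raise one of the low values by 49 (still ≤ 53) to hit 165.

8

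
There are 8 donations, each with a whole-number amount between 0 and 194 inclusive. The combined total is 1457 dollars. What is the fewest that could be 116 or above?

Suppose at most 8 − j of them reach 116; then j values are ≤ 115 and the rest ≤ 194.
The total is then ≤ 115·j + 194·(8 − j) = 1552 − 79j. For this to be ≥ 1457 we need j ≤ 1, so at least 8 − 1 = 7 must reach 116.
Exactly 7 works: 7 values at 194 and 1 at 115 total 1473; lower one of the high values by 16 (still ≥ 116) to hit 1457.

7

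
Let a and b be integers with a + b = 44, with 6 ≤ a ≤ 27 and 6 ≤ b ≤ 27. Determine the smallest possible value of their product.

Since a + b is fixed, pushing one of them to its bound minimizes the product.
The extreme feasible split is a = 17, b = 27, giving ab = 459.

459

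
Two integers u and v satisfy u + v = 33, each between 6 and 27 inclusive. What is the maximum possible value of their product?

uv = u(33 − u) is maximized when u is as near 33/2 as the bounds allow.
Taking u = 16 and v = 17 (both in [6, 27]) gives uv = 272.

272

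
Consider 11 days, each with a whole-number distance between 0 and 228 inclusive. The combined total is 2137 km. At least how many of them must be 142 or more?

7

Each value short of 142 is at most 141, costing at least 228 − 141 = 87 against the maximum total of 2508.
We can afford to lose at most 2508 − 2137 = 371, so at most ⌊371/87⌋ = 4 fall short, and at least 7 are ≥ 142.
Exactly 7 works: 7 values at 228 and 4 at 141 total 2160; lower one of the high values by 23 (still ≥ 142) to hit 2137.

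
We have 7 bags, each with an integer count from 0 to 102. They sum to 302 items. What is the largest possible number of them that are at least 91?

Suppose k of them are at least 91. Those contribute at least 91 each and the other 7 − k at least 0 each.
So the total is at least 91k + 0(7 − k) = 0 + 91k. This must be ≤ 302, giving k ≤ 3.
k = 3 is achieved by 3 values at 91 and 4 at 0, total 273; add 29 to one value (staying below 91) to reach 302.

3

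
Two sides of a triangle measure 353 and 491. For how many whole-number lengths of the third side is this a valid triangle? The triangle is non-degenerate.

705

The triangle inequality gives |353 − 491| < c < 353 + 491, i.e. 138 < c < 844.
So c can be any integer from 139 to 843: 705 values.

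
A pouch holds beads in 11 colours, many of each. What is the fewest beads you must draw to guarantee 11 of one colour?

111

You could draw 10 of every colour without reaching 11 of any — 110 in all.
One more forces 11 of some colour, so 110 + 1 = 111.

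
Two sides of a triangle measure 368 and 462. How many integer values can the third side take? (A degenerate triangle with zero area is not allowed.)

735

The triangle inequality gives |368 − 462| < c < 368 + 462, i.e. 94 < c < 830.
So c can be any integer from 95 to 829: 735 values.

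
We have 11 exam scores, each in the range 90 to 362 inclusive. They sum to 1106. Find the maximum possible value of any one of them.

To make one score as large as possible, make the other 10 as small as possible.
The other 10 contribute at least 10 × 90 = 900, leaving at most 1106 − 900 = 206.
Since 206 ≤ 362, this is achievable: one at 206 and 10 at 90.

206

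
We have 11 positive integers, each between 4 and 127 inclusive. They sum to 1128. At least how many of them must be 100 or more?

Suppose at most 11 − j of them reach 100; then j values are ≤ 99 and the rest ≤ 127.
The total is then ≤ 99·j + 127·(11 − j) = 1397 − 28j. For this to be ≥ 1128 we need j ≤ 9, so at least 11 − 9 = 2 must reach 100.
Exactly 2 works: 2 values at 127 and 9 at 99 total 1145; lower one of the high values by 17 (still ≥ 100) to hit 1128.

2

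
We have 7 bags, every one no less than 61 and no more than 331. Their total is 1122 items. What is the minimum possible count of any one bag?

To make one bag as small as possible, make the other 6 as large as possible.
The other 6 can take up 6 × 331 = 1986 ≥ 1122 − 61, so one bag can sit at its floor of 61.
Achievable: one at 61 and the other 6 totalling 1061, which fits since 6 × 61 ≤ 1061 ≤ 6 × 331.

61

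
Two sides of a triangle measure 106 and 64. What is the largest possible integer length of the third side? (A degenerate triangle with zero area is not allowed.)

169

The third side must be less than 106 + 64 = 170.
The largest integer below 170 is 169.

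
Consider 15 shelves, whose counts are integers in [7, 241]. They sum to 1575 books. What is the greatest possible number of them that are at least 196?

If k of the values are ≥ 196, the total is ≥ 196k + 7(15 − k).
Setting 196k + 7(15 − k) ≤ 1575 gives 189k ≤ 1470, so k ≤ 7.
k = 7 is achieved by 7 values at 196 and 8 at 7, total 1428; add 147 to one value (staying below 196) to reach 1575.

7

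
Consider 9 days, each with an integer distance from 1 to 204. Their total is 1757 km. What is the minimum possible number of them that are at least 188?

Each value short of 188 is at most 187, costing at least 204 − 187 = 17 against the maximum total of 1836.
We can afford to lose at most 1836 − 1757 = 79, so at most ⌊79/17⌋ = 4 fall short, and at least 5 are ≥ 188.
Exactly 5 works: 5 values at 204 and 4 at 187 total 1768; lower one of the high values by 11 (still ≥ 188) to hit 1757.

5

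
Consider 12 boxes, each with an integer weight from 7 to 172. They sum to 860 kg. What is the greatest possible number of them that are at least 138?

Suppose k of them are at least 138. Those contribute at least 138 each and the other 12 − k at least 7 each.
So the total is at least 138k + 7(12 − k) = 84 + 131k. This must be ≤ 860, giving k ≤ 5.
k = 5 is achieved by 5 values at 138 and 7 at 7, total 739; add 121 to one value (staying below 138) to reach 860.

5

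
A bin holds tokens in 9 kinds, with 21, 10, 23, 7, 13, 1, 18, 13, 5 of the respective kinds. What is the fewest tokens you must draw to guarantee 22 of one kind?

In the worst case you take as many as possible of each kind without reaching 22: 21 + 10 + 21 + 7 + 13 + 1 + 18 + 13 + 5 = 109.
The next one must give 22 of some kind, so 109 + 1 = 110.

110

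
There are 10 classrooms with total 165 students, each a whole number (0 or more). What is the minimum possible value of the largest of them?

The average is 165/10 > 16, so not all 10 can be 16 or less; the largest is ≥ 17.
Equality holds with 5 values of 17 and 5 values of 16.

17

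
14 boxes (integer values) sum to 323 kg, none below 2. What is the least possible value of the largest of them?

24

The 14 values sum to 323, so their maximum is at least ⌈323/14⌉ = 24.
Taking 13 copies of 23 and 1 copy of 24 gives exactly 323, so 24 is attained.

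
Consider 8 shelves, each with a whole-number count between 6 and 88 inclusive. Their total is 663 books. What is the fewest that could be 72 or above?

Suppose at most 8 − j of them reach 72; then j values are ≤ 71 and the rest ≤ 88.
The total is then ≤ 71·j + 88·(8 − j) = 704 − 17j. For this to be ≥ 663 we need j ≤ 2, so at least 8 − 2 = 6 must reach 72.
Exactly 6 works: 6 values at 88 and 2 at 71 total 670; lower one of the high values by 7 (still ≥ 72) to hit 663.

6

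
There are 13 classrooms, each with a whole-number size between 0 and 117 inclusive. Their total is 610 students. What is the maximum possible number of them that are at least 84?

If k of the values are ≥ 84, the total is ≥ 84k + 0(13 − k).
Setting 84k + 0(13 − k) ≤ 610 gives 84k ≤ 610, so k ≤ 7.
k = 7 is achieved by 7 values at 84 and 6 at 0, total 588; add 22 to one value (staying below 84) to reach 610.

7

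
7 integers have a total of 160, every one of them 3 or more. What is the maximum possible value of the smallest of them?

22

The average is 160/7 < 23, so some value is ≤ 22.
Achievable: 1 of them at 22 and 6 at 23 total 160.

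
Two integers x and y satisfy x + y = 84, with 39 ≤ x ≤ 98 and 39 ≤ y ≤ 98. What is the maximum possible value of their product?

1764

For a fixed sum, the product xy is largest when x and y are as close as possible.
Taking x = 42 and y = 42 (both in [39, 98]) gives xy = 1764.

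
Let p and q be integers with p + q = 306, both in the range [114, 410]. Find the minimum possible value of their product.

21888

For a fixed sum, pq is smallest when p and q are as far apart as possible.
At the endpoint p = 114, q = 306 − 114 = 192, so pq = 114 × 192 = 21888.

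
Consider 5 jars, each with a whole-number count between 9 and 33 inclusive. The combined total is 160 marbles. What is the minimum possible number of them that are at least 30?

Each value short of 30 is at most 29, costing at least 33 − 29 = 4 against the maximum total of 165.
We can afford to lose at most 165 − 160 = 5, so at most ⌊5/4⌋ = 1 fall short, and at least 4 are ≥ 30.
Exactly 4 works: 4 values at 33 and 1 at 29 total 161; lower one of the high values by 1 (still ≥ 30) to hit 160.

4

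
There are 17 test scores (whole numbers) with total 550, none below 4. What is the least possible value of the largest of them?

Some value must be at least ⌈550/17⌉ = 33, since 17 × 32 = 544 < 550.
Taking 11 copies of 32 and 6 copies of 33 gives exactly 550, so 33 is attained.

33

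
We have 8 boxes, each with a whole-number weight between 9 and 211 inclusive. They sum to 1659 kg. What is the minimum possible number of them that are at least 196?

Suppose at most 8 − j of them reach 196; then j values are ≤ 195 and the rest ≤ 211.
The total is then ≤ 195·j + 211·(8 − j) = 1688 − 16j. For this to be ≥ 1659 we need j ≤ 1, so at least 8 − 1 = 7 must reach 196.
Exactly 7 works: 7 values at 211 and 1 at 195 total 1672; lower one of the high values by 13 (still ≥ 196) to hit 1659.

7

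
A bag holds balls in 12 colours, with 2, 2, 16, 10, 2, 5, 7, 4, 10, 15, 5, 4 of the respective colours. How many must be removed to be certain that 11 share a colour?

72

In the worst case you take as many as possible of each colour without reaching 11: 2 + 2 + 10 + 10 + 2 + 5 + 7 + 4 + 10 + 10 + 5 + 4 = 71.
The next one must give 11 of some colour, so 71 + 1 = 72.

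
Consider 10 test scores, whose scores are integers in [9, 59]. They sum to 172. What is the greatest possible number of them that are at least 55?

1

With k values at 55 or above and the rest at least 9, the sum is at least 90 + 46k.
Since the sum is 172, we need 46k ≤ 82, i.e. k ≤ 1.
k = 1 is achieved by 1 value at 55 and 9 at 9, total 136; add 36 to one value (staying below 55) to reach 172.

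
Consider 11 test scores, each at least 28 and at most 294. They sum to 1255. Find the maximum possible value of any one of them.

294

Maximizing one value means minimizing the remaining 10.
The other 10 contribute at least 10 × 28 = 280, leaving at most 1255 − 280 = 975.
But each score is capped at 294, so the maximum is 294.
Achievable: one at 294 and the other 10 totalling 961, which fits since 10 × 28 ≤ 961 ≤ 10 × 294.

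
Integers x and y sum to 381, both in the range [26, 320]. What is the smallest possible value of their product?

For a fixed sum, xy is smallest when x and y are as far apart as possible.
The extreme feasible split is x = 61, y = 320, giving xy = 19520.

19520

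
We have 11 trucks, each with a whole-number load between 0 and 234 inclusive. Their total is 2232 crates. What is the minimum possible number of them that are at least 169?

6

If only k of them are at least 169, the other 11 − k are at most 168, so the total is at most k·234 + (11 − k)·168.
This must reach 2232, so k·234 + (11 − k)·168 ≥ 2232, giving k ≥ 6.
Exactly 6 works: 6 values at 234 and 5 at 168 total 2244; lower one of the high values by 12 (still ≥ 169) to hit 2232.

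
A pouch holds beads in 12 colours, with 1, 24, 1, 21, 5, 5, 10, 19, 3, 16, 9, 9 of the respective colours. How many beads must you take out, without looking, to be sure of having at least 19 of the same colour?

In the worst case you take as many as possible of each colour without reaching 19: 1 + 18 + 1 + 18 + 5 + 5 + 10 + 18 + 3 + 16 + 9 + 9 = 113.
The next one must give 19 of some colour, so 113 + 1 = 114.

114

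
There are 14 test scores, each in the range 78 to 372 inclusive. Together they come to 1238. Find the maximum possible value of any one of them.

Maximizing one value means minimizing the remaining 13.
The other 13 contribute at least 13 × 78 = 1014, leaving at most 1238 − 1014 = 224.
Since 224 ≤ 372, this is achievable: one at 224 and 13 at 78.

224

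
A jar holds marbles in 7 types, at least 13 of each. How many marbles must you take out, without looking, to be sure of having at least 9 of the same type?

In the worst case you draw 8 of each of the 7 types: 7 × 8 = 56.
One more forces 9 of some type, so 56 + 1 = 57.

57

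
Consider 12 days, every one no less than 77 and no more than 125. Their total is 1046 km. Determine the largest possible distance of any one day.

Maximizing one value means minimizing the remaining 11.
The other 11 contribute at least 11 × 77 = 847, leaving at most 1046 − 847 = 199.
But each day is capped at 125, so the maximum is 125.
Achievable: one at 125 and the other 11 totalling 921, which fits since 11 × 77 ≤ 921 ≤ 11 × 125.

125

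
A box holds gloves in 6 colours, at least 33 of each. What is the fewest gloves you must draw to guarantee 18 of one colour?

In the worst case you draw 17 of each of the 6 colours: 6 × 17 = 102.
One more forces 18 of some colour, so 102 + 1 = 103.

103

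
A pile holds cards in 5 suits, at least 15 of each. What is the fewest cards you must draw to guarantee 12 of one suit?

56

In the worst case you draw 11 of each of the 5 suits: 5 × 11 = 55.
One more forces 12 of some suit, so 55 + 1 = 56.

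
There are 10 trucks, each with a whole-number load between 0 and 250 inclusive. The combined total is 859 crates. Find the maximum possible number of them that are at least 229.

With k values at 229 or above and the rest at least 0, the sum is at least 0 + 229k.
Since the sum is 859, we need 229k ≤ 859, i.e. k ≤ 3.
k = 3 is achieved by 3 values at 229 and 7 at 0, total 687; add 172 to one value (staying below 229) to reach 859.

3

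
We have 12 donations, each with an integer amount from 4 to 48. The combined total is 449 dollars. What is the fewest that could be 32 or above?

5

Suppose at most 12 − j of them reach 32; then j values are ≤ 31 and the rest ≤ 48.
The total is then ≤ 31·j + 48·(12 − j) = 576 − 17j. For this to be ≥ 449 we need j ≤ 7, so at least 12 − 7 = 5 must reach 32.
Exactly 5 works: 5 values at 48 and 7 at 31 total 457; lower one of the high values by 8 (still ≥ 32) to hit 449.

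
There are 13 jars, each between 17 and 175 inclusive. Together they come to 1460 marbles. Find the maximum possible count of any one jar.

Maximizing one value means minimizing the remaining 12.
The other 12 contribute at least 12 × 17 = 204, leaving at most 1460 − 204 = 1256.
But each jar is capped at 175, so the maximum is 175.
Achievable: one at 175 and the other 12 totalling 1285, which fits since 12 × 17 ≤ 1285 ≤ 12 × 175.

175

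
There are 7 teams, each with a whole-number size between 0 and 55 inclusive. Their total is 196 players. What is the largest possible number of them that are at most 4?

3

Each value at 4 or below falls at least 55 − 4 = 51 short of the ceiling 55.
The ceiling total is 7 × 55 = 385, and we need 196, so at most ⌊(385 − 196)/51⌋ = 3 can be that low.
k = 3 is achieved by 3 values at 4 and 4 at 55, total 232; lower one of the 55's by 36 (still > 4) to reach 196.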